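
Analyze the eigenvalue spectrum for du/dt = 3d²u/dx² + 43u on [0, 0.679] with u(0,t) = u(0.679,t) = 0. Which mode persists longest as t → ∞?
Eigenvalues: λₙ = 3n²π²/0.679² - 43.
First three modes:
  n=1: λ₁ = 3π²/0.679² - 43 ≈ 21.222
  n=2: λ₂ = 12π²/0.679² - 43 ≈ 213.887
  n=3: λ₃ = 27π²/0.679² - 43 ≈ 534.995
Since 3π²/0.679² ≈ 64.222 > 43, all λₙ > 0.
The n=1 mode decays slowest → dominates as t → ∞.
Asymptotic: u ~ c₁ sin(πx/0.679) e^{-λ₁t} with decay rate λ₁ ≈ 21.222.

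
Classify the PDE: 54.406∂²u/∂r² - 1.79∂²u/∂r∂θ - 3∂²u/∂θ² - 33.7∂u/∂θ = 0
A = 54.406, B = -1.79, C = -3. Discriminant B² - 4AC = 656.0761. Since 656.0761 > 0, hyperbolic.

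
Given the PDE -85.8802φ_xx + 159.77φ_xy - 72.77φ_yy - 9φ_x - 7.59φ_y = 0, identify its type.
The second-order coefficients are A = -85.8802, B = 159.77, C = -72.77. Since B² - 4AC = 528.444284 > 0, this is a hyperbolic PDE.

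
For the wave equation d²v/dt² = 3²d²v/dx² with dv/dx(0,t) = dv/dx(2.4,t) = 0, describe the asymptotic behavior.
v oscillates about a mean that drifts linearly in t (generically unbounded; no decay). There is no damping, so the nonconstant modes persist as standing waves (energy conserved, no decay). But with Neumann conditions at both ends the constant mode has eigenvalue 0: the spatial mean M(t) of v satisfies M'' = 0, so M(t) = M(0) + M'(0)·t. Unless the initial velocity has zero mean (∫v_t(x,0)dx = 0), the solution grows linearly in t (unbounded, though not exponentially); if it does have zero mean, the solution stays bounded and simply oscillates.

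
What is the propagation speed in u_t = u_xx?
Infinite. The heat equation is parabolic, not hyperbolic, so disturbances propagate instantly.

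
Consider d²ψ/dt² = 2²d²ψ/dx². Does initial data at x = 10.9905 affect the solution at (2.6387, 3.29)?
No. The domain of dependence is [-3.9413, 9.2187], and 10.9905 is outside this interval.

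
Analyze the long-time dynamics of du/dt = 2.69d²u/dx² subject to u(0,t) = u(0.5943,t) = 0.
Long-time behavior: u → 0. Heat diffuses out through both boundaries.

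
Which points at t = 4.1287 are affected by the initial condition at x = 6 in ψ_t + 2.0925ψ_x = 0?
At x = 14.63930475. The characteristic carries data from (6, 0) to (14.63930475, 4.1287).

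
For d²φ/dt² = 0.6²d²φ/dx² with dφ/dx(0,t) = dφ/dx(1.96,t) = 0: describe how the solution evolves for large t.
φ oscillates about a mean that drifts linearly in t (generically unbounded; no decay). There is no damping, so the nonconstant modes persist as standing waves (energy conserved, no decay). But with Neumann conditions at both ends the constant mode has eigenvalue 0: the spatial mean M(t) of φ satisfies M'' = 0, so M(t) = M(0) + M'(0)·t. Unless the initial velocity has zero mean (∫φ_t(x,0)dx = 0), the solution grows linearly in t (unbounded, though not exponentially); if it does have zero mean, the solution stays bounded and simply oscillates.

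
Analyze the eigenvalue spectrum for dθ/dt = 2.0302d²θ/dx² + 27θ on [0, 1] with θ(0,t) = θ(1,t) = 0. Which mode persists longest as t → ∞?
Eigenvalues: λₙ = 2.0302n²π²/1² - 27.
First three modes:
  n=1: λ₁ = 2.0302π² - 27 ≈ -6.963
  n=2: λ₂ = 8.1208π² - 27 ≈ 53.149
  n=3: λ₃ = 18.2718π² - 27 ≈ 153.335
Since 2.0302π² ≈ 20.037 < 27, λ₁ < 0.
The n=1 mode grows fastest (−λₙ is largest for n=1) → dominates.
Asymptotic: θ ~ c₁ sin(πx/1) e^{6.963t} (exponential growth at rate −λ₁ ≈ 6.963).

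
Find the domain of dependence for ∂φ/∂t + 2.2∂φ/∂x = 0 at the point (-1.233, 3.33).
A single point: x = -8.559. The characteristic through (-1.233, 3.33) is x - 2.2t = const, so x = -1.233 - 2.2·3.33 = -8.559.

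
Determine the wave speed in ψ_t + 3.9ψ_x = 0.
Speed = 3.9. Information travels along x - 3.9t = const (rightward).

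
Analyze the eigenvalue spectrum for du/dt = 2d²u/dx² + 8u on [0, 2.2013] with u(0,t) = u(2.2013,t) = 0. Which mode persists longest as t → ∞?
Eigenvalues: λₙ = 2n²π²/2.2013² - 8.
First three modes:
  n=1: λ₁ = 2π²/2.2013² - 8 ≈ -3.926
  n=2: λ₂ = 8π²/2.2013² - 8 ≈ 8.294
  n=3: λ₃ = 18π²/2.2013² - 8 ≈ 28.662
Since 2π²/2.2013² ≈ 4.074 < 8, λ₁ < 0.
The n=1 mode grows fastest (−λₙ is largest for n=1) → dominates.
Asymptotic: u ~ c₁ sin(πx/2.2013) e^{3.926t} (exponential growth at rate −λ₁ ≈ 3.926).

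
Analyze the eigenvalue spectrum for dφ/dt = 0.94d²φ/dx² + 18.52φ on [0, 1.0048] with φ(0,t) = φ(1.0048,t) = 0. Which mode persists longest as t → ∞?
Eigenvalues: λₙ = 0.94n²π²/1.0048² - 18.52.
First three modes:
  n=1: λ₁ = 0.94π²/1.0048² - 18.52 ≈ -9.331
  n=2: λ₂ = 3.76π²/1.0048² - 18.52 ≈ 18.236
  n=3: λ₃ = 8.46π²/1.0048² - 18.52 ≈ 64.181
Since 0.94π²/1.0048² ≈ 9.189 < 18.52, λ₁ < 0.
The n=1 mode grows fastest (−λₙ is largest for n=1) → dominates.
Asymptotic: φ ~ c₁ sin(πx/1.0048) e^{9.331t} (exponential growth at rate −λ₁ ≈ 9.331).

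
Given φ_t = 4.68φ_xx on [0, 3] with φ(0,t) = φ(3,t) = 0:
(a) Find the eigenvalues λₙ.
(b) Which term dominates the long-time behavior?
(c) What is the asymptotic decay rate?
Eigenvalues: λₙ = 4.68n²π²/3².
First three modes:
  n=1: λ₁ = 4.68π²/3² ≈ 5.132
  n=2: λ₂ = 18.72π²/3² ≈ 20.529 (4× faster decay)
  n=3: λ₃ = 42.12π²/3² ≈ 46.19 (9× faster decay)
As t → ∞, higher modes decay exponentially faster. The n=1 mode dominates: φ ~ c₁ sin(πx/3) e^{-λ₁t}.
Decay rate: λ₁ = 4.68π²/3² ≈ 5.132.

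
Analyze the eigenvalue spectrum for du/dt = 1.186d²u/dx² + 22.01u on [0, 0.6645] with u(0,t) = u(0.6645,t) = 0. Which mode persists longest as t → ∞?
Eigenvalues: λₙ = 1.186n²π²/0.6645² - 22.01.
First three modes:
  n=1: λ₁ = 1.186π²/0.6645² - 22.01 ≈ 4.499
  n=2: λ₂ = 4.744π²/0.6645² - 22.01 ≈ 84.026
  n=3: λ₃ = 10.674π²/0.6645² - 22.01 ≈ 216.572
Since 1.186π²/0.6645² ≈ 26.509 > 22.01, all λₙ > 0.
The n=1 mode decays slowest → dominates as t → ∞.
Asymptotic: u ~ c₁ sin(πx/0.6645) e^{-λ₁t} with decay rate λ₁ ≈ 4.499.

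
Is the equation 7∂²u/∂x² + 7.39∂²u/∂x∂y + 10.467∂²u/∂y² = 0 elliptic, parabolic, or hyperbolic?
Computing B² - 4AC with A = 7, B = 7.39, C = 10.467: discriminant = -238.4639 (negative). Answer: elliptic.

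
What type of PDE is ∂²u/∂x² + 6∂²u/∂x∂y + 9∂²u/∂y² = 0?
With A = 1, B = 6, C = 9, the discriminant is 0. This is a parabolic PDE.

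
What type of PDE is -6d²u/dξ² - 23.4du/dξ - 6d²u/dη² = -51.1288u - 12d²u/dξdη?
Rewriting in standard form: -6d²u/dξ² + 12d²u/dξdη - 6d²u/dη² - 23.4du/dξ + 51.1288u = 0. With A = -6, B = 12, C = -6, the discriminant is 0. This is a parabolic PDE.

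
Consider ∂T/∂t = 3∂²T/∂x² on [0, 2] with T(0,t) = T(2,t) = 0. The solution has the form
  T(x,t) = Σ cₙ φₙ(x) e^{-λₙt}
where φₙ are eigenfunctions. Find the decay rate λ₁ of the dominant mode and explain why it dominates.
Eigenvalues: λₙ = 3n²π²/2².
First three modes:
  n=1: λ₁ = 3π²/2² ≈ 7.402
  n=2: λ₂ = 12π²/2² ≈ 29.609 (4× faster decay)
  n=3: λ₃ = 27π²/2² ≈ 66.62 (9× faster decay)
As t → ∞, higher modes decay exponentially faster. The n=1 mode dominates: T ~ c₁ sin(πx/2) e^{-λ₁t}.
Decay rate: λ₁ = 3π²/2² ≈ 7.402.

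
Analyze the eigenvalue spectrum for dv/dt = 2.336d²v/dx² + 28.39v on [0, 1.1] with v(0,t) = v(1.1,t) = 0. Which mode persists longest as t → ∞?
Eigenvalues: λₙ = 2.336n²π²/1.1² - 28.39.
First three modes:
  n=1: λ₁ = 2.336π²/1.1² - 28.39 ≈ -9.336
  n=2: λ₂ = 9.344π²/1.1² - 28.39 ≈ 47.826
  n=3: λ₃ = 21.024π²/1.1² - 28.39 ≈ 143.096
Since 2.336π²/1.1² ≈ 19.054 < 28.39, λ₁ < 0.
The n=1 mode grows fastest (−λₙ is largest for n=1) → dominates.
Asymptotic: v ~ c₁ sin(πx/1.1) e^{9.336t} (exponential growth at rate −λ₁ ≈ 9.336).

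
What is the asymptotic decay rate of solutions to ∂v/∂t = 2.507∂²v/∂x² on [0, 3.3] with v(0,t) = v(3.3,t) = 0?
Eigenvalues: λₙ = 2.507n²π²/3.3².
First three modes:
  n=1: λ₁ = 2.507π²/3.3² ≈ 2.272
  n=2: λ₂ = 10.028π²/3.3² ≈ 9.088 (4× faster decay)
  n=3: λ₃ = 22.563π²/3.3² ≈ 20.449 (9× faster decay)
As t → ∞, higher modes decay exponentially faster. The n=1 mode dominates: v ~ c₁ sin(πx/3.3) e^{-λ₁t}.
Decay rate: λ₁ = 2.507π²/3.3² ≈ 2.272.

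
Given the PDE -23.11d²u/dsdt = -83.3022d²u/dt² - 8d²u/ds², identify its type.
Rewriting in standard form: 8d²u/ds² - 23.11d²u/dsdt + 83.3022d²u/dt² = 0. The second-order coefficients are A = 8, B = -23.11, C = 83.3022. Since B² - 4AC = -2131.5983 < 0, this is an elliptic PDE.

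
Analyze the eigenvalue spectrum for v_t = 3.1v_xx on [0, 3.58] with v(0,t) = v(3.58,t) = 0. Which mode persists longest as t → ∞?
Eigenvalues: λₙ = 3.1n²π²/3.58².
First three modes:
  n=1: λ₁ = 3.1π²/3.58² ≈ 2.387
  n=2: λ₂ = 12.4π²/3.58² ≈ 9.549 (4× faster decay)
  n=3: λ₃ = 27.9π²/3.58² ≈ 21.485 (9× faster decay)
As t → ∞, higher modes decay exponentially faster. The n=1 mode dominates: v ~ c₁ sin(πx/3.58) e^{-λ₁t}.
Decay rate: λ₁ = 3.1π²/3.58² ≈ 2.387.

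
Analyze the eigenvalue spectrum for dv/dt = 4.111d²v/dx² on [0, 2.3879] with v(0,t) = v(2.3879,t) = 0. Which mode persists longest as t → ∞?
Eigenvalues: λₙ = 4.111n²π²/2.3879².
First three modes:
  n=1: λ₁ = 4.111π²/2.3879² ≈ 7.116
  n=2: λ₂ = 16.444π²/2.3879² ≈ 28.463 (4× faster decay)
  n=3: λ₃ = 36.999π²/2.3879² ≈ 64.041 (9× faster decay)
As t → ∞, higher modes decay exponentially faster. The n=1 mode dominates: v ~ c₁ sin(πx/2.3879) e^{-λ₁t}.
Decay rate: λ₁ = 4.111π²/2.3879² ≈ 7.116.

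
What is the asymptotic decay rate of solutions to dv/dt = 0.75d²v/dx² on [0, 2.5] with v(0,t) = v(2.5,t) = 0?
Eigenvalues: λₙ = 0.75n²π²/2.5².
First three modes:
  n=1: λ₁ = 0.75π²/2.5² ≈ 1.184
  n=2: λ₂ = 3π²/2.5² ≈ 4.737 (4× faster decay)
  n=3: λ₃ = 6.75π²/2.5² ≈ 10.659 (9× faster decay)
As t → ∞, higher modes decay exponentially faster. The n=1 mode dominates: v ~ c₁ sin(πx/2.5) e^{-λ₁t}.
Decay rate: λ₁ = 0.75π²/2.5² ≈ 1.184.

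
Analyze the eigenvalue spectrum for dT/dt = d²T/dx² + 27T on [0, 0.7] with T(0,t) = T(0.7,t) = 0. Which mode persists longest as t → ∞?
Eigenvalues: λₙ = n²π²/0.7² - 27.
First three modes:
  n=1: λ₁ = π²/0.7² - 27 ≈ -6.858
  n=2: λ₂ = 4π²/0.7² - 27 ≈ 53.568
  n=3: λ₃ = 9π²/0.7² - 27 ≈ 154.278
Since π²/0.7² ≈ 20.142 < 27, λ₁ < 0.
The n=1 mode grows fastest (−λₙ is largest for n=1) → dominates.
Asymptotic: T ~ c₁ sin(πx/0.7) e^{6.858t} (exponential growth at rate −λ₁ ≈ 6.858).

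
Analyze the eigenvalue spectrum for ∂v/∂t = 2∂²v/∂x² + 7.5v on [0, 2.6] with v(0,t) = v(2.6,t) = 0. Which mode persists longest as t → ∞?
Eigenvalues: λₙ = 2n²π²/2.6² - 7.5.
First three modes:
  n=1: λ₁ = 2π²/2.6² - 7.5 ≈ -4.58
  n=2: λ₂ = 8π²/2.6² - 7.5 ≈ 4.18
  n=3: λ₃ = 18π²/2.6² - 7.5 ≈ 18.78
Since 2π²/2.6² ≈ 2.92 < 7.5, λ₁ < 0.
The n=1 mode grows fastest (−λₙ is largest for n=1) → dominates.
Asymptotic: v ~ c₁ sin(πx/2.6) e^{4.58t} (exponential growth at rate −λ₁ ≈ 4.58).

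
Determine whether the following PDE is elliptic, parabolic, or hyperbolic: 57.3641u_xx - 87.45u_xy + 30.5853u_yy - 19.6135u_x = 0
Coefficients: A = 57.3641, B = -87.45, C = 30.5853. B² - 4AC = 629.50966908, which is positive, so the equation is hyperbolic.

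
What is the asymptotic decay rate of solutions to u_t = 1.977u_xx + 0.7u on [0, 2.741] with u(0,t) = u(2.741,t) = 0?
Eigenvalues: λₙ = 1.977n²π²/2.741² - 0.7.
First three modes:
  n=1: λ₁ = 1.977π²/2.741² - 0.7 ≈ 1.897
  n=2: λ₂ = 7.908π²/2.741² - 0.7 ≈ 9.688
  n=3: λ₃ = 17.793π²/2.741² - 0.7 ≈ 22.674
Since 1.977π²/2.741² ≈ 2.597 > 0.7, all λₙ > 0.
The n=1 mode decays slowest → dominates as t → ∞.
Asymptotic: u ~ c₁ sin(πx/2.741) e^{-λ₁t} with decay rate λ₁ ≈ 1.897.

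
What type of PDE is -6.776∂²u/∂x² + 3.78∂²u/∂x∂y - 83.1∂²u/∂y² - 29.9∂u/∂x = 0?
With A = -6.776, B = 3.78, C = -83.1, the discriminant is -2238.054. This is an elliptic PDE.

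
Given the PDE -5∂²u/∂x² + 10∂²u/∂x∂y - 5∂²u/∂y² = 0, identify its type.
The second-order coefficients are A = -5, B = 10, C = -5. Since B² - 4AC = 0 = 0, this is a parabolic PDE.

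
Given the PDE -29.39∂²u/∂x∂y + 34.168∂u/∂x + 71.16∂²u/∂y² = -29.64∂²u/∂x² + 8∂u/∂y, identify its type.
Rewriting in standard form: 29.64∂²u/∂x² - 29.39∂²u/∂x∂y + 71.16∂²u/∂y² + 34.168∂u/∂x - 8∂u/∂y = 0. The second-order coefficients are A = 29.64, B = -29.39, C = 71.16. Since B² - 4AC = -7572.9575 < 0, this is an elliptic PDE.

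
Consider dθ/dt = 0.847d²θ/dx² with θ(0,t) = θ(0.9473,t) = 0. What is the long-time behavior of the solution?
As t → ∞, θ → 0. Heat diffuses out through both boundaries.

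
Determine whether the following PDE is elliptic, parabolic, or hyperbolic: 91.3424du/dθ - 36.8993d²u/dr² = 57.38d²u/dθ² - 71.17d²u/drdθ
Rewriting in standard form: -36.8993d²u/dr² + 71.17d²u/drdθ - 57.38d²u/dθ² + 91.3424du/dθ = 0. Coefficients: A = -36.8993, B = 71.17, C = -57.38. B² - 4AC = -3403.958436, which is negative, so the equation is elliptic.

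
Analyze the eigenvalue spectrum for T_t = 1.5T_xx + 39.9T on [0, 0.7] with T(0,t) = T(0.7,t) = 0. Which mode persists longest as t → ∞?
Eigenvalues: λₙ = 1.5n²π²/0.7² - 39.9.
First three modes:
  n=1: λ₁ = 1.5π²/0.7² - 39.9 ≈ -9.687
  n=2: λ₂ = 6π²/0.7² - 39.9 ≈ 80.952
  n=3: λ₃ = 13.5π²/0.7² - 39.9 ≈ 232.018
Since 1.5π²/0.7² ≈ 30.213 < 39.9, λ₁ < 0.
The n=1 mode grows fastest (−λₙ is largest for n=1) → dominates.
Asymptotic: T ~ c₁ sin(πx/0.7) e^{9.687t} (exponential growth at rate −λ₁ ≈ 9.687).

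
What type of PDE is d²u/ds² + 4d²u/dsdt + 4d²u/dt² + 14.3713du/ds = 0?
With A = 1, B = 4, C = 4, the discriminant is 0. This is a parabolic PDE.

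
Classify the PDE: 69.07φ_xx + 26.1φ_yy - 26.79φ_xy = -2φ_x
Rewriting in standard form: 69.07φ_xx - 26.79φ_xy + 26.1φ_yy + 2φ_x = 0. A = 69.07, B = -26.79, C = 26.1. Discriminant B² - 4AC = -6493.2039. Since -6493.2039 < 0, elliptic.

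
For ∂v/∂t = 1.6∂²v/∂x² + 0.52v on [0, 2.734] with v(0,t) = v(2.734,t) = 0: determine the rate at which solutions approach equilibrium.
Eigenvalues: λₙ = 1.6n²π²/2.734² - 0.52.
First three modes:
  n=1: λ₁ = 1.6π²/2.734² - 0.52 ≈ 1.593
  n=2: λ₂ = 6.4π²/2.734² - 0.52 ≈ 7.931
  n=3: λ₃ = 14.4π²/2.734² - 0.52 ≈ 18.494
Since 1.6π²/2.734² ≈ 2.113 > 0.52, all λₙ > 0.
The n=1 mode decays slowest → dominates as t → ∞.
Asymptotic: v ~ c₁ sin(πx/2.734) e^{-λ₁t} with decay rate λ₁ ≈ 1.593.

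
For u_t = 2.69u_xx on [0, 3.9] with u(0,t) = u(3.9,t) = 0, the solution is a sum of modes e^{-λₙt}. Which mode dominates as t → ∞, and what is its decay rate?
Eigenvalues: λₙ = 2.69n²π²/3.9².
First three modes:
  n=1: λ₁ = 2.69π²/3.9² ≈ 1.746
  n=2: λ₂ = 10.76π²/3.9² ≈ 6.982 (4× faster decay)
  n=3: λ₃ = 24.21π²/3.9² ≈ 15.71 (9× faster decay)
As t → ∞, higher modes decay exponentially faster. The n=1 mode dominates: u ~ c₁ sin(πx/3.9) e^{-λ₁t}.
Decay rate: λ₁ = 2.69π²/3.9² ≈ 1.746.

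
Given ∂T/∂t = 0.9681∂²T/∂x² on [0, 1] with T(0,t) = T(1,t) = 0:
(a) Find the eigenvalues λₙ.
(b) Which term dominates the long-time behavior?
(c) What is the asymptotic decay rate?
Eigenvalues: λₙ = 0.9681n²π².
First three modes:
  n=1: λ₁ = 0.9681π² ≈ 9.555
  n=2: λ₂ = 3.8724π² ≈ 38.219 (4× faster decay)
  n=3: λ₃ = 8.7129π² ≈ 85.993 (9× faster decay)
As t → ∞, higher modes decay exponentially faster. The n=1 mode dominates: T ~ c₁ sin(πx) e^{-λ₁t}.
Decay rate: λ₁ = 0.9681π² ≈ 9.555.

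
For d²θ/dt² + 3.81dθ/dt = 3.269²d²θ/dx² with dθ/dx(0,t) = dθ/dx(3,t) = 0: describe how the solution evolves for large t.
θ → constant (steady state). Damping (γ=3.81) dissipates the nonconstant modes; with Neumann BCs the spatial average obeys M''+γM'=0 and tends to a finite limit.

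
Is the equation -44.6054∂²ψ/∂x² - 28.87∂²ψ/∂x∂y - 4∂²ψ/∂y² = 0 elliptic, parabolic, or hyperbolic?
Computing B² - 4AC with A = -44.6054, B = -28.87, C = -4: discriminant = 119.7905 (positive). Answer: hyperbolic.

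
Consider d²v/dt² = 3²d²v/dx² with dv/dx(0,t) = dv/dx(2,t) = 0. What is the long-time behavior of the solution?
As t → ∞, v oscillates about a mean that drifts linearly in t (generically unbounded; no decay). There is no damping, so the nonconstant modes persist as standing waves (energy conserved, no decay). But with Neumann conditions at both ends the constant mode has eigenvalue 0: the spatial mean M(t) of v satisfies M'' = 0, so M(t) = M(0) + M'(0)·t. Unless the initial velocity has zero mean (∫v_t(x,0)dx = 0), the solution grows linearly in t (unbounded, though not exponentially); if it does have zero mean, the solution stays bounded and simply oscillates.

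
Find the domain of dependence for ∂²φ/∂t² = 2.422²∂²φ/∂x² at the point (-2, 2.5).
Domain of dependence: [-8.055, 4.055]. Signals travel at speed 2.422, so data within |x - -2| ≤ 2.422·2.5 = 6.055 can reach the point.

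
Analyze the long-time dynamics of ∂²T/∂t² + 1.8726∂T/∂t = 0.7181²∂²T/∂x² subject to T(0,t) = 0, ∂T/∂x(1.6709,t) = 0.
Long-time behavior: T → 0. Damping (γ=1.8726) dissipates energy; oscillations decay exponentially.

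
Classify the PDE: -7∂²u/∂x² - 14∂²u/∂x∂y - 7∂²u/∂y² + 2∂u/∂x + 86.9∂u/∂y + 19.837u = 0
A = -7, B = -14, C = -7. Discriminant B² - 4AC = 0. Since 0 = 0, parabolic.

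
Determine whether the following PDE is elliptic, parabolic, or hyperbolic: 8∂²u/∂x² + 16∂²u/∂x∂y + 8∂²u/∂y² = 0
Coefficients: A = 8, B = 16, C = 8. B² - 4AC = 0, which is zero, so the equation is parabolic.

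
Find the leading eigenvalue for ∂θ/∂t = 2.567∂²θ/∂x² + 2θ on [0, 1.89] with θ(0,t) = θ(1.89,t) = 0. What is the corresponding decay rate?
Eigenvalues: λₙ = 2.567n²π²/1.89² - 2.
First three modes:
  n=1: λ₁ = 2.567π²/1.89² - 2 ≈ 5.093
  n=2: λ₂ = 10.268π²/1.89² - 2 ≈ 26.37
  n=3: λ₃ = 23.103π²/1.89² - 2 ≈ 61.833
Since 2.567π²/1.89² ≈ 7.093 > 2, all λₙ > 0.
The n=1 mode decays slowest → dominates as t → ∞.
Asymptotic: θ ~ c₁ sin(πx/1.89) e^{-λ₁t} with decay rate λ₁ ≈ 5.093.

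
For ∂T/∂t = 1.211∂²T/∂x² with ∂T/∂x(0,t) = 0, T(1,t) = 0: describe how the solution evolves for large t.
T → 0. Heat escapes through the Dirichlet boundary.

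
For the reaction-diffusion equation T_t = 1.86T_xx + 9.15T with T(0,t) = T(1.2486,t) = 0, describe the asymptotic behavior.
T → 0. Diffusion dominates reaction (r=9.15 < κπ²/L²≈11.78); solution decays.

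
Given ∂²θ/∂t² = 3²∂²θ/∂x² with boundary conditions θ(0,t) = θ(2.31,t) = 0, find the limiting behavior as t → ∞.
θ oscillates (no decay). Energy is conserved; the solution oscillates indefinitely as standing waves.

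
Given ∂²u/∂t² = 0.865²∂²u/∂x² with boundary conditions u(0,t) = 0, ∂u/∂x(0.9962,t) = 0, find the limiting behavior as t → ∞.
u oscillates (no decay). Energy is conserved; the solution oscillates indefinitely as standing waves.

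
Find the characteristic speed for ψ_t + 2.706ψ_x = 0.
Speed = 2.706. Information travels along x - 2.706t = const (rightward).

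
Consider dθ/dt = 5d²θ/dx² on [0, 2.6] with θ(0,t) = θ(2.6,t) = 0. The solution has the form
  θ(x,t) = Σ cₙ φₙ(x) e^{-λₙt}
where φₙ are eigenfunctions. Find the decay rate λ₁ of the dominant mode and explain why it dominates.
Eigenvalues: λₙ = 5n²π²/2.6².
First three modes:
  n=1: λ₁ = 5π²/2.6² ≈ 7.3
  n=2: λ₂ = 20π²/2.6² ≈ 29.2 (4× faster decay)
  n=3: λ₃ = 45π²/2.6² ≈ 65.7 (9× faster decay)
As t → ∞, higher modes decay exponentially faster. The n=1 mode dominates: θ ~ c₁ sin(πx/2.6) e^{-λ₁t}.
Decay rate: λ₁ = 5π²/2.6² ≈ 7.3.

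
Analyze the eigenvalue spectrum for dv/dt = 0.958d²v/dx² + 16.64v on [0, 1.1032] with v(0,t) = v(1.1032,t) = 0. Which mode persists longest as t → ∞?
Eigenvalues: λₙ = 0.958n²π²/1.1032² - 16.64.
First three modes:
  n=1: λ₁ = 0.958π²/1.1032² - 16.64 ≈ -8.871
  n=2: λ₂ = 3.832π²/1.1032² - 16.64 ≈ 14.435
  n=3: λ₃ = 8.622π²/1.1032² - 16.64 ≈ 53.28
Since 0.958π²/1.1032² ≈ 7.769 < 16.64, λ₁ < 0.
The n=1 mode grows fastest (−λₙ is largest for n=1) → dominates.
Asymptotic: v ~ c₁ sin(πx/1.1032) e^{8.871t} (exponential growth at rate −λ₁ ≈ 8.871).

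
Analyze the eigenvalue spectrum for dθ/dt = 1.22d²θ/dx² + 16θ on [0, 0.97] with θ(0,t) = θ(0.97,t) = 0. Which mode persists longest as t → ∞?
Eigenvalues: λₙ = 1.22n²π²/0.97² - 16.
First three modes:
  n=1: λ₁ = 1.22π²/0.97² - 16 ≈ -3.203
  n=2: λ₂ = 4.88π²/0.97² - 16 ≈ 35.189
  n=3: λ₃ = 10.98π²/0.97² - 16 ≈ 99.175
Since 1.22π²/0.97² ≈ 12.797 < 16, λ₁ < 0.
The n=1 mode grows fastest (−λₙ is largest for n=1) → dominates.
Asymptotic: θ ~ c₁ sin(πx/0.97) e^{3.203t} (exponential growth at rate −λ₁ ≈ 3.203).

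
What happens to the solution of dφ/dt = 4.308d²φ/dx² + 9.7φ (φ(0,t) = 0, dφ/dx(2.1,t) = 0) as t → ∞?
φ grows unboundedly. Reaction dominates diffusion (r=9.7 > κπ²/(4L²)≈2.41); solution grows exponentially.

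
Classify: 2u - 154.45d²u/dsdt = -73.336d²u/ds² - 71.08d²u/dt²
Rewriting in standard form: 73.336d²u/ds² - 154.45d²u/dsdt + 71.08d²u/dt² + 2u = 0. Hyperbolic (discriminant = 3003.91098).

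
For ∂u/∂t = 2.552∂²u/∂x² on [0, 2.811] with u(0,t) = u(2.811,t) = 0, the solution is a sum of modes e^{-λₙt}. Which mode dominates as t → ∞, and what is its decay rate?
Eigenvalues: λₙ = 2.552n²π²/2.811².
First three modes:
  n=1: λ₁ = 2.552π²/2.811² ≈ 3.188
  n=2: λ₂ = 10.208π²/2.811² ≈ 12.75 (4× faster decay)
  n=3: λ₃ = 22.968π²/2.811² ≈ 28.688 (9× faster decay)
As t → ∞, higher modes decay exponentially faster. The n=1 mode dominates: u ~ c₁ sin(πx/2.811) e^{-λ₁t}.
Decay rate: λ₁ = 2.552π²/2.811² ≈ 3.188.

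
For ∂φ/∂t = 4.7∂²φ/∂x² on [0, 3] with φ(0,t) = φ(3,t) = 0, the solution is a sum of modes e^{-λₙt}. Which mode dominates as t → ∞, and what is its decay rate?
Eigenvalues: λₙ = 4.7n²π²/3².
First three modes:
  n=1: λ₁ = 4.7π²/3² ≈ 5.154
  n=2: λ₂ = 18.8π²/3² ≈ 20.617 (4× faster decay)
  n=3: λ₃ = 42.3π²/3² ≈ 46.387 (9× faster decay)
As t → ∞, higher modes decay exponentially faster. The n=1 mode dominates: φ ~ c₁ sin(πx/3) e^{-λ₁t}.
Decay rate: λ₁ = 4.7π²/3² ≈ 5.154.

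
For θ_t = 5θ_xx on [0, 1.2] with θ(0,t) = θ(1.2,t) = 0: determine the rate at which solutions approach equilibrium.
Eigenvalues: λₙ = 5n²π²/1.2².
First three modes:
  n=1: λ₁ = 5π²/1.2² ≈ 34.269
  n=2: λ₂ = 20π²/1.2² ≈ 137.078 (4× faster decay)
  n=3: λ₃ = 45π²/1.2² ≈ 308.425 (9× faster decay)
As t → ∞, higher modes decay exponentially faster. The n=1 mode dominates: θ ~ c₁ sin(πx/1.2) e^{-λ₁t}.
Decay rate: λ₁ = 5π²/1.2² ≈ 34.269.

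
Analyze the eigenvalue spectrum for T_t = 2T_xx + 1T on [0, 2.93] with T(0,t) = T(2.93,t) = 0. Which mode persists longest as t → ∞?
Eigenvalues: λₙ = 2n²π²/2.93² - 1.
First three modes:
  n=1: λ₁ = 2π²/2.93² - 1 ≈ 1.299
  n=2: λ₂ = 8π²/2.93² - 1 ≈ 8.197
  n=3: λ₃ = 18π²/2.93² - 1 ≈ 19.694
Since 2π²/2.93² ≈ 2.299 > 1, all λₙ > 0.
The n=1 mode decays slowest → dominates as t → ∞.
Asymptotic: T ~ c₁ sin(πx/2.93) e^{-λ₁t} with decay rate λ₁ ≈ 1.299.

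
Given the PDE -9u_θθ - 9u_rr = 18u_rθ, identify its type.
Rewriting in standard form: -9u_rr - 18u_rθ - 9u_θθ = 0. The second-order coefficients are A = -9, B = -18, C = -9. Since B² - 4AC = 0 = 0, this is a parabolic PDE.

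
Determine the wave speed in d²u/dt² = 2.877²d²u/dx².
Speed = 2.877. Information travels along characteristics x = x₀ ± 2.877t.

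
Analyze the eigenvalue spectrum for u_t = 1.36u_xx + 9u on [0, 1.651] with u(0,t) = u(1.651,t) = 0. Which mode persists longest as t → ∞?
Eigenvalues: λₙ = 1.36n²π²/1.651² - 9.
First three modes:
  n=1: λ₁ = 1.36π²/1.651² - 9 ≈ -4.076
  n=2: λ₂ = 5.44π²/1.651² - 9 ≈ 10.697
  n=3: λ₃ = 12.24π²/1.651² - 9 ≈ 35.319
Since 1.36π²/1.651² ≈ 4.924 < 9, λ₁ < 0.
The n=1 mode grows fastest (−λₙ is largest for n=1) → dominates.
Asymptotic: u ~ c₁ sin(πx/1.651) e^{4.076t} (exponential growth at rate −λ₁ ≈ 4.076).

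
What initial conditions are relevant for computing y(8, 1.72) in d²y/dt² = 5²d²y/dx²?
Domain of dependence: [-0.6, 16.6]. Signals travel at speed 5, so data within |x - 8| ≤ 5·1.72 = 8.6 can reach the point.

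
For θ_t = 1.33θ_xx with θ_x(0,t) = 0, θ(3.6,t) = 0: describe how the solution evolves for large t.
θ → 0. Heat escapes through the Dirichlet boundary.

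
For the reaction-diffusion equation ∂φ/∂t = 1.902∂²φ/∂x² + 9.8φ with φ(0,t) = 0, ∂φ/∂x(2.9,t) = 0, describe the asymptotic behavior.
φ grows unboundedly. Reaction dominates diffusion (r=9.8 > κπ²/(4L²)≈0.56); solution grows exponentially.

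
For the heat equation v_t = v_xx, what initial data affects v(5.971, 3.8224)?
The entire real line. The heat equation has infinite propagation speed: any initial disturbance instantly affects all points (though exponentially small far away).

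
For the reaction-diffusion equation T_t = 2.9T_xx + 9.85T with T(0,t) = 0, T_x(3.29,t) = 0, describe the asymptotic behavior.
T grows unboundedly. Reaction dominates diffusion (r=9.85 > κπ²/(4L²)≈0.66); solution grows exponentially.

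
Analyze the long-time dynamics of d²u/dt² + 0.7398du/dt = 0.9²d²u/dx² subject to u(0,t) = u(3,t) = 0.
Long-time behavior: u → 0. Damping (γ=0.7398) dissipates energy; oscillations decay exponentially.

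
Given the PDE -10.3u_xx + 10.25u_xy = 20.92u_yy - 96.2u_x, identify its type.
Rewriting in standard form: -10.3u_xx + 10.25u_xy - 20.92u_yy + 96.2u_x = 0. The second-order coefficients are A = -10.3, B = 10.25, C = -20.92. Since B² - 4AC = -756.8415 < 0, this is an elliptic PDE.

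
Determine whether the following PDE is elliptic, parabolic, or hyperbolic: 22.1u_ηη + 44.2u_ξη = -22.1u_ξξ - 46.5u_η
Rewriting in standard form: 22.1u_ξξ + 44.2u_ξη + 22.1u_ηη + 46.5u_η = 0. Coefficients: A = 22.1, B = 44.2, C = 22.1. B² - 4AC = 0, which is zero, so the equation is parabolic.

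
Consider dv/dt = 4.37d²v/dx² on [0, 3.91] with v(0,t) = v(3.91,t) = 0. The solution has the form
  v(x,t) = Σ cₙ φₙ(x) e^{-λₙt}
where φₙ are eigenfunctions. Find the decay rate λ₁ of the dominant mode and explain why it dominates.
Eigenvalues: λₙ = 4.37n²π²/3.91².
First three modes:
  n=1: λ₁ = 4.37π²/3.91² ≈ 2.821
  n=2: λ₂ = 17.48π²/3.91² ≈ 11.285 (4× faster decay)
  n=3: λ₃ = 39.33π²/3.91² ≈ 25.39 (9× faster decay)
As t → ∞, higher modes decay exponentially faster. The n=1 mode dominates: v ~ c₁ sin(πx/3.91) e^{-λ₁t}.
Decay rate: λ₁ = 4.37π²/3.91² ≈ 2.821.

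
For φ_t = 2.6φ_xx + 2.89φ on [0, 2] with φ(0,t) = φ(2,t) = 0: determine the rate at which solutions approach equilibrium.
Eigenvalues: λₙ = 2.6n²π²/2² - 2.89.
First three modes:
  n=1: λ₁ = 2.6π²/2² - 2.89 ≈ 3.525
  n=2: λ₂ = 10.4π²/2² - 2.89 ≈ 22.771
  n=3: λ₃ = 23.4π²/2² - 2.89 ≈ 54.847
Since 2.6π²/2² ≈ 6.415 > 2.89, all λₙ > 0.
The n=1 mode decays slowest → dominates as t → ∞.
Asymptotic: φ ~ c₁ sin(πx/2) e^{-λ₁t} with decay rate λ₁ ≈ 3.525.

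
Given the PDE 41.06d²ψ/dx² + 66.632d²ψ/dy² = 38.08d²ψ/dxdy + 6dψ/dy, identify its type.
Rewriting in standard form: 41.06d²ψ/dx² - 38.08d²ψ/dxdy + 66.632d²ψ/dy² - 6dψ/dy = 0. The second-order coefficients are A = 41.06, B = -38.08, C = 66.632. Since B² - 4AC = -9493.55328 < 0, this is an elliptic PDE.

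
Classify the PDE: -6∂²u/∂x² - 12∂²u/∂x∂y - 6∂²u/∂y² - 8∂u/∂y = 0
A = -6, B = -12, C = -6. Discriminant B² - 4AC = 0. Since 0 = 0, parabolic.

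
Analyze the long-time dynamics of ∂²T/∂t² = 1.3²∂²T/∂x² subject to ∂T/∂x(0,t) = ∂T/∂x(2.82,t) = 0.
Long-time behavior: T oscillates about a mean that drifts linearly in t (generically unbounded; no decay). There is no damping, so the nonconstant modes persist as standing waves (energy conserved, no decay). But with Neumann conditions at both ends the constant mode has eigenvalue 0: the spatial mean M(t) of T satisfies M'' = 0, so M(t) = M(0) + M'(0)·t. Unless the initial velocity has zero mean (∫T_t(x,0)dx = 0), the solution grows linearly in t (unbounded, though not exponentially); if it does have zero mean, the solution stays bounded and simply oscillates.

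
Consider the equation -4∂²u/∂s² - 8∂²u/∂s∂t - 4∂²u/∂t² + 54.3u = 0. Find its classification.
Parabolic. (A = -4, B = -8, C = -4 gives B² - 4AC = 0.)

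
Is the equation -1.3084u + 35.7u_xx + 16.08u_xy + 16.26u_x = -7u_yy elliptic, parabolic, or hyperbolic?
Rewriting in standard form: 35.7u_xx + 16.08u_xy + 7u_yy + 16.26u_x - 1.3084u = 0. Computing B² - 4AC with A = 35.7, B = 16.08, C = 7: discriminant = -741.0336 (negative). Answer: elliptic.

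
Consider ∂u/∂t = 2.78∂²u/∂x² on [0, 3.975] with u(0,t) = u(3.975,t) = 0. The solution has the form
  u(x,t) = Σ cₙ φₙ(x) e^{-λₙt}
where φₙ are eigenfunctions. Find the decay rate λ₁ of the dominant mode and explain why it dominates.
Eigenvalues: λₙ = 2.78n²π²/3.975².
First three modes:
  n=1: λ₁ = 2.78π²/3.975² ≈ 1.736
  n=2: λ₂ = 11.12π²/3.975² ≈ 6.946 (4× faster decay)
  n=3: λ₃ = 25.02π²/3.975² ≈ 15.628 (9× faster decay)
As t → ∞, higher modes decay exponentially faster. The n=1 mode dominates: u ~ c₁ sin(πx/3.975) e^{-λ₁t}.
Decay rate: λ₁ = 2.78π²/3.975² ≈ 1.736.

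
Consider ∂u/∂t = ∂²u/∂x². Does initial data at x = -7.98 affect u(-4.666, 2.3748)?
Yes, for any finite x. The heat equation has infinite propagation speed, so all initial data affects all points at any t > 0.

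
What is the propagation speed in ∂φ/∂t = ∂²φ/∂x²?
Infinite. The heat equation is parabolic, not hyperbolic, so disturbances propagate instantly.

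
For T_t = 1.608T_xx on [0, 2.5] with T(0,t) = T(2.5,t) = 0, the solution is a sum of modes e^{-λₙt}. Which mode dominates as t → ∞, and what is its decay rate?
Eigenvalues: λₙ = 1.608n²π²/2.5².
First three modes:
  n=1: λ₁ = 1.608π²/2.5² ≈ 2.539
  n=2: λ₂ = 6.432π²/2.5² ≈ 10.157 (4× faster decay)
  n=3: λ₃ = 14.472π²/2.5² ≈ 22.853 (9× faster decay)
As t → ∞, higher modes decay exponentially faster. The n=1 mode dominates: T ~ c₁ sin(πx/2.5) e^{-λ₁t}.
Decay rate: λ₁ = 1.608π²/2.5² ≈ 2.539.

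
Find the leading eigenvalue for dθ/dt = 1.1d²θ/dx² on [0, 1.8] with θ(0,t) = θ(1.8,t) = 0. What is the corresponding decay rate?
Eigenvalues: λₙ = 1.1n²π²/1.8².
First three modes:
  n=1: λ₁ = 1.1π²/1.8² ≈ 3.351
  n=2: λ₂ = 4.4π²/1.8² ≈ 13.403 (4× faster decay)
  n=3: λ₃ = 9.9π²/1.8² ≈ 30.157 (9× faster decay)
As t → ∞, higher modes decay exponentially faster. The n=1 mode dominates: θ ~ c₁ sin(πx/1.8) e^{-λ₁t}.
Decay rate: λ₁ = 1.1π²/1.8² ≈ 3.351.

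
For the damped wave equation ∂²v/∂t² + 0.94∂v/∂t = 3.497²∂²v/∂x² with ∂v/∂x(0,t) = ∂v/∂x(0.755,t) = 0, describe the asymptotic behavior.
v → constant (steady state). Damping (γ=0.94) dissipates the nonconstant modes; with Neumann BCs the spatial average obeys M''+γM'=0 and tends to a finite limit.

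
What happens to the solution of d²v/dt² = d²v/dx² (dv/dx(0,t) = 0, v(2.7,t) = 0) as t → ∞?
v oscillates (no decay). Energy is conserved; the solution oscillates indefinitely as standing waves.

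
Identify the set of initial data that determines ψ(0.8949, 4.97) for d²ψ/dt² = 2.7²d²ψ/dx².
Domain of dependence: [-12.5241, 14.3139]. Signals travel at speed 2.7, so data within |x - 0.8949| ≤ 2.7·4.97 = 13.419 can reach the point.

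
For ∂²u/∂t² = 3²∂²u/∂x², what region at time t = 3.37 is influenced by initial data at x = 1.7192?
Domain of influence: [-8.3908, 11.8292]. Data at x = 1.7192 spreads outward at speed 3.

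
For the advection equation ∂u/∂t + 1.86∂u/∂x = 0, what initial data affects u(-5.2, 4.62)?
A single point: x = -13.7932. The characteristic through (-5.2, 4.62) is x - 1.86t = const, so x = -5.2 - 1.86·4.62 = -13.7932.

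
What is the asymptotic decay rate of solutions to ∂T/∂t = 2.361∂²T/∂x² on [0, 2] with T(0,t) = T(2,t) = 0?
Eigenvalues: λₙ = 2.361n²π²/2².
First three modes:
  n=1: λ₁ = 2.361π²/2² ≈ 5.826
  n=2: λ₂ = 9.444π²/2² ≈ 23.302 (4× faster decay)
  n=3: λ₃ = 21.249π²/2² ≈ 52.43 (9× faster decay)
As t → ∞, higher modes decay exponentially faster. The n=1 mode dominates: T ~ c₁ sin(πx/2) e^{-λ₁t}.
Decay rate: λ₁ = 2.361π²/2² ≈ 5.826.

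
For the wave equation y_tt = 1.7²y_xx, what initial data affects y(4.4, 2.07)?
Domain of dependence: [0.881, 7.919]. Signals travel at speed 1.7, so data within |x - 4.4| ≤ 1.7·2.07 = 3.519 can reach the point.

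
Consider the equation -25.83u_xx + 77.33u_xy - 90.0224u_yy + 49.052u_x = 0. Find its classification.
Elliptic. (A = -25.83, B = 77.33, C = -90.0224 gives B² - 4AC = -3321.185468.)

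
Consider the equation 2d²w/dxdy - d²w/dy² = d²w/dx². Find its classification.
Rewriting in standard form: -d²w/dx² + 2d²w/dxdy - d²w/dy² = 0. Parabolic. (A = -1, B = 2, C = -1 gives B² - 4AC = 0.)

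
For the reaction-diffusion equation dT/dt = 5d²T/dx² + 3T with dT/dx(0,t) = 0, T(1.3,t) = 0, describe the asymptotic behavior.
T → 0. Diffusion dominates reaction (r=3 < κπ²/(4L²)≈7.3); solution decays.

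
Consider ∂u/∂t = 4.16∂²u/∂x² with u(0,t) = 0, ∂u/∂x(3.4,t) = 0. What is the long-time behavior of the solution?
As t → ∞, u → 0. Heat escapes through the Dirichlet boundary.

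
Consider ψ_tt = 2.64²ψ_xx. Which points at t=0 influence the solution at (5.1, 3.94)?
Domain of dependence: [-5.3016, 15.5016]. Signals travel at speed 2.64, so data within |x - 5.1| ≤ 2.64·3.94 = 10.4016 can reach the point.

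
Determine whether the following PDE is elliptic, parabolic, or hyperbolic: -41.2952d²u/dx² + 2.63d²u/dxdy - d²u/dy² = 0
Coefficients: A = -41.2952, B = 2.63, C = -1. B² - 4AC = -158.2639, which is negative, so the equation is elliptic.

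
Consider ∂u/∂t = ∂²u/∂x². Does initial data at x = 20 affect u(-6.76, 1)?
Yes, for any finite x. The heat equation has infinite propagation speed, so all initial data affects all points at any t > 0.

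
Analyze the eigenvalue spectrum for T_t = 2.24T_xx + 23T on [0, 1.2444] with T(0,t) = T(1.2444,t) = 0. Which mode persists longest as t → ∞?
Eigenvalues: λₙ = 2.24n²π²/1.2444² - 23.
First three modes:
  n=1: λ₁ = 2.24π²/1.2444² - 23 ≈ -8.723
  n=2: λ₂ = 8.96π²/1.2444² - 23 ≈ 34.107
  n=3: λ₃ = 20.16π²/1.2444² - 23 ≈ 105.49
Since 2.24π²/1.2444² ≈ 14.277 < 23, λ₁ < 0.
The n=1 mode grows fastest (−λₙ is largest for n=1) → dominates.
Asymptotic: T ~ c₁ sin(πx/1.2444) e^{8.723t} (exponential growth at rate −λ₁ ≈ 8.723).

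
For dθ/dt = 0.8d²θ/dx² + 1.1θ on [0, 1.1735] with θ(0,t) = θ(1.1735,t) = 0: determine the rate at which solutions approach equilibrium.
Eigenvalues: λₙ = 0.8n²π²/1.1735² - 1.1.
First three modes:
  n=1: λ₁ = 0.8π²/1.1735² - 1.1 ≈ 4.634
  n=2: λ₂ = 3.2π²/1.1735² - 1.1 ≈ 21.834
  n=3: λ₃ = 7.2π²/1.1735² - 1.1 ≈ 50.502
Since 0.8π²/1.1735² ≈ 5.734 > 1.1, all λₙ > 0.
The n=1 mode decays slowest → dominates as t → ∞.
Asymptotic: θ ~ c₁ sin(πx/1.1735) e^{-λ₁t} with decay rate λ₁ ≈ 4.634.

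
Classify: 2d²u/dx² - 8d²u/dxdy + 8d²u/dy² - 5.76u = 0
Parabolic (discriminant = 0).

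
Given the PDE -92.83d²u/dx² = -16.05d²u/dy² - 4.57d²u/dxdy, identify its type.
Rewriting in standard form: -92.83d²u/dx² + 4.57d²u/dxdy + 16.05d²u/dy² = 0. The second-order coefficients are A = -92.83, B = 4.57, C = 16.05. Since B² - 4AC = 5980.5709 > 0, this is a hyperbolic PDE.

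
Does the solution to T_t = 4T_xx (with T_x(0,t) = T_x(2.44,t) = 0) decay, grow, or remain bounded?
T → constant (steady state). Heat is conserved (no flux at boundaries); solution approaches the spatial average.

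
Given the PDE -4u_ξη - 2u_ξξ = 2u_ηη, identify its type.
Rewriting in standard form: -2u_ξξ - 4u_ξη - 2u_ηη = 0. The second-order coefficients are A = -2, B = -4, C = -2. Since B² - 4AC = 0 = 0, this is a parabolic PDE.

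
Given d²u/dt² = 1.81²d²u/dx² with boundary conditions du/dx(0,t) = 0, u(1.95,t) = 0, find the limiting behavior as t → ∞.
u oscillates (no decay). Energy is conserved; the solution oscillates indefinitely as standing waves.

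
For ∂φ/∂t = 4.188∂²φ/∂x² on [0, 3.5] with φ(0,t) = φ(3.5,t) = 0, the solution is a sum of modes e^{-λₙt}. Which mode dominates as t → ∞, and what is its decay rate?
Eigenvalues: λₙ = 4.188n²π²/3.5².
First three modes:
  n=1: λ₁ = 4.188π²/3.5² ≈ 3.374
  n=2: λ₂ = 16.752π²/3.5² ≈ 13.497 (4× faster decay)
  n=3: λ₃ = 37.692π²/3.5² ≈ 30.368 (9× faster decay)
As t → ∞, higher modes decay exponentially faster. The n=1 mode dominates: φ ~ c₁ sin(πx/3.5) e^{-λ₁t}.
Decay rate: λ₁ = 4.188π²/3.5² ≈ 3.374.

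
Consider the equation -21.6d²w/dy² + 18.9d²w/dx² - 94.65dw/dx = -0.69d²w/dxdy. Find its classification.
Rewriting in standard form: 18.9d²w/dx² + 0.69d²w/dxdy - 21.6d²w/dy² - 94.65dw/dx = 0. Hyperbolic. (A = 18.9, B = 0.69, C = -21.6 gives B² - 4AC = 1633.4361.)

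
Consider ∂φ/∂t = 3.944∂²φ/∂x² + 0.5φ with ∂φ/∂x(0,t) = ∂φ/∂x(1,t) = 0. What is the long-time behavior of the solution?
As t → ∞, φ grows unboundedly. With Neumann BCs the constant mode has diffusion eigenvalue 0, so any r > 0 makes it grow like e^(0.5t); solution grows exponentially.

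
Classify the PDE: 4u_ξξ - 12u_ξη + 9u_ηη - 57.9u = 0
A = 4, B = -12, C = 9. Discriminant B² - 4AC = 0. Since 0 = 0, parabolic.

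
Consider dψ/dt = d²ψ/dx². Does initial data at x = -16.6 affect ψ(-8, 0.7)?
Yes, for any finite x. The heat equation has infinite propagation speed, so all initial data affects all points at any t > 0.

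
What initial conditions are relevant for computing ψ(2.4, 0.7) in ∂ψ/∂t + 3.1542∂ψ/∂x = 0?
A single point: x = 0.19206. The characteristic through (2.4, 0.7) is x - 3.1542t = const, so x = 2.4 - 3.1542·0.7 = 0.19206.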